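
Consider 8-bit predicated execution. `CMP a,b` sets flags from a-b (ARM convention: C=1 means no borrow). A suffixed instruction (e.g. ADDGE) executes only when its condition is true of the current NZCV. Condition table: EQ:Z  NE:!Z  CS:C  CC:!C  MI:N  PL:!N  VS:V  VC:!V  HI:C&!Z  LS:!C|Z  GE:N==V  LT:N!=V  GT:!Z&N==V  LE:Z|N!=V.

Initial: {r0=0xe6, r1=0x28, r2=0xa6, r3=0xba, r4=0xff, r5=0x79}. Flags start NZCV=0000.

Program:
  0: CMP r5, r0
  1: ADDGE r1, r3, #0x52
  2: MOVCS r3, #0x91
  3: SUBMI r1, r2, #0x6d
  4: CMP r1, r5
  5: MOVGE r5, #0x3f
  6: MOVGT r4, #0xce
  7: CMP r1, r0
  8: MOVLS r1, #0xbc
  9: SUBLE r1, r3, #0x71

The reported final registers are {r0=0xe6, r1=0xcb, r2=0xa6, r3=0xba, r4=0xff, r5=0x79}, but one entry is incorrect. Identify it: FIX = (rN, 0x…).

FIX = (r1, 0xbc)

[0] flags=1001 → (cmp)
[1] flags=1001 GE?T → r1=0x0c
[2] flags=1001 CS?F → skip
[3] flags=1001 MI?T → r1=0x39
[4] flags=1000 → (cmp)
[5] flags=1000 GE?F → skip
[6] flags=1000 GT?F → skip
[7] flags=0000 → (cmp)
[8] flags=0000 LS?T → r1=0xbc
[9] flags=0000 LE?F → skip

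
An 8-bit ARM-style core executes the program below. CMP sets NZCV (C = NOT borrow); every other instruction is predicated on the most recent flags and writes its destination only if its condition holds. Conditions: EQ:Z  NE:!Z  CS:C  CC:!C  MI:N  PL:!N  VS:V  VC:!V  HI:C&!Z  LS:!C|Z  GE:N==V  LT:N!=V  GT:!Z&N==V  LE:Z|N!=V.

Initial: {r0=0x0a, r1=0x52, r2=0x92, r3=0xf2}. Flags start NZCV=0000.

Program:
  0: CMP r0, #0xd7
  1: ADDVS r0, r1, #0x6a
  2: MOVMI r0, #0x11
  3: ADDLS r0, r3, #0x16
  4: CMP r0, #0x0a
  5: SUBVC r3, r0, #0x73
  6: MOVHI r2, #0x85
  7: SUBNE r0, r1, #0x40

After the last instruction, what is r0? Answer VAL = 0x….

[0] flags=0000 → (cmp)
[1] flags=0000 VS?F → skip
[2] flags=0000 MI?F → skip
[3] flags=0000 LS?T → r0=0x08
[4] flags=1000 → (cmp)
[5] flags=1000 VC?T → r3=0x95
[6] flags=1000 HI?F → skip
[7] flags=1000 NE?T → r0=0x12

VAL = 0x12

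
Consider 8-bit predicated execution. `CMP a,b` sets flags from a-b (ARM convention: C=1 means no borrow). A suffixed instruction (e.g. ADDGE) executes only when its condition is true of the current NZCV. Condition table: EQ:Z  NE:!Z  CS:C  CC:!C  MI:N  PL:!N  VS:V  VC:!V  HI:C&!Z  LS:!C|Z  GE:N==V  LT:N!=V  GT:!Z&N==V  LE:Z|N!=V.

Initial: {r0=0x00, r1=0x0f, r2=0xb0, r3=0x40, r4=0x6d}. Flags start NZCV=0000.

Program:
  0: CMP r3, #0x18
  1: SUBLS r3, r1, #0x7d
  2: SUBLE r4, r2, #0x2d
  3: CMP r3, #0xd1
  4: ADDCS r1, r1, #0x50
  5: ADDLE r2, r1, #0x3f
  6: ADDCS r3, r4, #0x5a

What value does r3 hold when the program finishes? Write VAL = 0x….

VAL = 0x40

[0] flags=0010 → (cmp)
[1] flags=0010 LS?F → skip
[2] flags=0010 LE?F → skip
[3] flags=0000 → (cmp)
[4] flags=0000 CS?F → skip
[5] flags=0000 LE?F → skip
[6] flags=0000 CS?F → skip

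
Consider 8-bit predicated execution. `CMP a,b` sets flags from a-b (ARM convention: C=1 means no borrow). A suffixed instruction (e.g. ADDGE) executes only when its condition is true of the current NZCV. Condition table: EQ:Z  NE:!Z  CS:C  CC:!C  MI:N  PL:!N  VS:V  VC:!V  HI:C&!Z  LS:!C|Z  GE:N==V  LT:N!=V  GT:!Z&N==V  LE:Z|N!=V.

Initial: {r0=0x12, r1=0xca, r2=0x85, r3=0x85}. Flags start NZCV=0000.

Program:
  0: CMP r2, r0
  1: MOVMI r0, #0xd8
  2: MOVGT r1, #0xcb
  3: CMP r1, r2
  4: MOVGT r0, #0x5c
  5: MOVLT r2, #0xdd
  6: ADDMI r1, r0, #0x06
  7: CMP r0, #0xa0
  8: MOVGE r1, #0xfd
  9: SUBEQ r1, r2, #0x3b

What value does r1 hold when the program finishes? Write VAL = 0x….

[0] flags=0011 → (cmp)
[1] flags=0011 MI?F → skip
[2] flags=0011 GT?F → skip
[3] flags=0010 → (cmp)
[4] flags=0010 GT?T → r0=0x5c
[5] flags=0010 LT?F → skip
[6] flags=0010 MI?F → skip
[7] flags=1001 → (cmp)
[8] flags=1001 GE?T → r1=0xfd
[9] flags=1001 EQ?F → skip

VAL = 0xfd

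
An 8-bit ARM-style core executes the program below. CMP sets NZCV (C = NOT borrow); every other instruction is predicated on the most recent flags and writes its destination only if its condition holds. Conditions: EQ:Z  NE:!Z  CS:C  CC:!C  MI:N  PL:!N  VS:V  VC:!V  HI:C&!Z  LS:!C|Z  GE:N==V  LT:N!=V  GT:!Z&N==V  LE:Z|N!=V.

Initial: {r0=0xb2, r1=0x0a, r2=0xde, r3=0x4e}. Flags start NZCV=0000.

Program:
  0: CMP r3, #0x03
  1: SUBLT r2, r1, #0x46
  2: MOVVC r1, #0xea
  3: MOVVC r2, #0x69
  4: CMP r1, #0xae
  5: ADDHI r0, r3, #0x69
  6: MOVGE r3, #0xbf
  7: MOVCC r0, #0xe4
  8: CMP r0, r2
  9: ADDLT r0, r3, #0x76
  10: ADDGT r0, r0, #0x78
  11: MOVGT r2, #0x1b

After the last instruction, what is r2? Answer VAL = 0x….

[0] flags=0010 → (cmp)
[1] flags=0010 LT?F → skip
[2] flags=0010 VC?T → r1=0xea
[3] flags=0010 VC?T → r2=0x69
[4] flags=0010 → (cmp)
[5] flags=0010 HI?T → r0=0xb7
[6] flags=0010 GE?T → r3=0xbf
[7] flags=0010 CC?F → skip
[8] flags=0011 → (cmp)
[9] flags=0011 LT?T → r0=0x35
[10] flags=0011 GT?F → skip
[11] flags=0011 GT?F → skip

VAL = 0x69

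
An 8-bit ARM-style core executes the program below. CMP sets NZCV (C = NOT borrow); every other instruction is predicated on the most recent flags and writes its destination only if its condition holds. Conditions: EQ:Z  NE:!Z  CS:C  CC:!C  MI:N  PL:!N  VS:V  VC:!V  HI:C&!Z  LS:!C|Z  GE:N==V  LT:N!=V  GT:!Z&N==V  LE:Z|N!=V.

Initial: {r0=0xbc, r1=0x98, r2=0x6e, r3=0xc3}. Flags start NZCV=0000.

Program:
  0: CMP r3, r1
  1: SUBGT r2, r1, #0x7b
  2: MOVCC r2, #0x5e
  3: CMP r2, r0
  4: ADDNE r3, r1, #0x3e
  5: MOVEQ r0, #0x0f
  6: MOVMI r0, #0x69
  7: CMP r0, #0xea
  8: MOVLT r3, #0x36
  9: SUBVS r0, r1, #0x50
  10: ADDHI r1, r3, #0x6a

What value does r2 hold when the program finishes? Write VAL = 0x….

VAL = 0x1d

[0] flags=0010 → (cmp)
[1] flags=0010 GT?T → r2=0x1d
[2] flags=0010 CC?F → skip
[3] flags=0000 → (cmp)
[4] flags=0000 NE?T → r3=0xd6
[5] flags=0000 EQ?F → skip
[6] flags=0000 MI?F → skip
[7] flags=1000 → (cmp)
[8] flags=1000 LT?T → r3=0x36
[9] flags=1000 VS?F → skip
[10] flags=1000 HI?F → skip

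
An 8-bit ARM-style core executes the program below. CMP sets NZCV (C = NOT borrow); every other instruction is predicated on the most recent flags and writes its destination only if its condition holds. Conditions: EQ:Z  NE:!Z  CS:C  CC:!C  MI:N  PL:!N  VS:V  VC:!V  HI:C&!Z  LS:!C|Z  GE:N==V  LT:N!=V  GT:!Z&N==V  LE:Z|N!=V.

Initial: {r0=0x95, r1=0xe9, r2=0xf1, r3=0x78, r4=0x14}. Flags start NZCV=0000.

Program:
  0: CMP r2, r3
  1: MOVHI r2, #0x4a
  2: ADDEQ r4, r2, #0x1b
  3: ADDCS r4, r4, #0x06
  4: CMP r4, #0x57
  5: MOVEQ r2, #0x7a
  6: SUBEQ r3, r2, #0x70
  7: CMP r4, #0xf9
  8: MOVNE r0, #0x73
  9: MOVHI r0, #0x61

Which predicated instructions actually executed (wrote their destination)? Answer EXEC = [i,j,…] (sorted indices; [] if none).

[0] flags=0011 → (cmp)
[1] flags=0011 HI?T → r2=0x4a
[2] flags=0011 EQ?F → skip
[3] flags=0011 CS?T → r4=0x1a
[4] flags=1000 → (cmp)
[5] flags=1000 EQ?F → skip
[6] flags=1000 EQ?F → skip
[7] flags=0000 → (cmp)
[8] flags=0000 NE?T → r0=0x73
[9] flags=0000 HI?F → skip

EXEC = [1,3,8]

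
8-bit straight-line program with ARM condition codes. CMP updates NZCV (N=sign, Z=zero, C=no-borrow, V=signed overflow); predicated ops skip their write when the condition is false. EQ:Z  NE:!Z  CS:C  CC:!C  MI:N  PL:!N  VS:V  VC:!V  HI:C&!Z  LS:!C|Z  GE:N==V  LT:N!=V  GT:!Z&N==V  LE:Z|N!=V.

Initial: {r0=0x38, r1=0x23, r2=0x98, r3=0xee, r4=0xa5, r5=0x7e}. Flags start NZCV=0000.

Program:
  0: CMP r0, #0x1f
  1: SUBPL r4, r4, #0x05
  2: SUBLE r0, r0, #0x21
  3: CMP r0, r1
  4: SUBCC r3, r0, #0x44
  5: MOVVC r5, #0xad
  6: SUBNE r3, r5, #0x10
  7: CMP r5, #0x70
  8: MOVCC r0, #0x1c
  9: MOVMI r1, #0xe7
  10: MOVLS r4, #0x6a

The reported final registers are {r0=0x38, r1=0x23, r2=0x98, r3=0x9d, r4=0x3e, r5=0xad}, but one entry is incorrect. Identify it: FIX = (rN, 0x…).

FIX = (r4, 0xa0)

[0] flags=0010 → (cmp)
[1] flags=0010 PL?T → r4=0xa0
[2] flags=0010 LE?F → skip
[3] flags=0010 → (cmp)
[4] flags=0010 CC?F → skip
[5] flags=0010 VC?T → r5=0xad
[6] flags=0010 NE?T → r3=0x9d
[7] flags=0011 → (cmp)
[8] flags=0011 CC?F → skip
[9] flags=0011 MI?F → skip
[10] flags=0011 LS?F → skip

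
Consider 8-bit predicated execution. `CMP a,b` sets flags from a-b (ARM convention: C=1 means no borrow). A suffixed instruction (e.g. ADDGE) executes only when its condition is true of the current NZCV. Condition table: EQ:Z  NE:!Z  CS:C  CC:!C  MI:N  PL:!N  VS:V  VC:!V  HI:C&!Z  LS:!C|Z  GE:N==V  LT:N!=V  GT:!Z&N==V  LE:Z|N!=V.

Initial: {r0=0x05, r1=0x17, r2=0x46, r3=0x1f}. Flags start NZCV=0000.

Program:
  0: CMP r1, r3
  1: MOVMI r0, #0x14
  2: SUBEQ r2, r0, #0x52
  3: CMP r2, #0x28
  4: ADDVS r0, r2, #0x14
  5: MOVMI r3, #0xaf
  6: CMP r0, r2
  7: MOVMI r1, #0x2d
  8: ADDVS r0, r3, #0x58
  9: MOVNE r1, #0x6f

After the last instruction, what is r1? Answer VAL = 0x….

VAL = 0x6f

[0] flags=1000 → (cmp)
[1] flags=1000 MI?T → r0=0x14
[2] flags=1000 EQ?F → skip
[3] flags=0010 → (cmp)
[4] flags=0010 VS?F → skip
[5] flags=0010 MI?F → skip
[6] flags=1000 → (cmp)
[7] flags=1000 MI?T → r1=0x2d
[8] flags=1000 VS?F → skip
[9] flags=1000 NE?T → r1=0x6f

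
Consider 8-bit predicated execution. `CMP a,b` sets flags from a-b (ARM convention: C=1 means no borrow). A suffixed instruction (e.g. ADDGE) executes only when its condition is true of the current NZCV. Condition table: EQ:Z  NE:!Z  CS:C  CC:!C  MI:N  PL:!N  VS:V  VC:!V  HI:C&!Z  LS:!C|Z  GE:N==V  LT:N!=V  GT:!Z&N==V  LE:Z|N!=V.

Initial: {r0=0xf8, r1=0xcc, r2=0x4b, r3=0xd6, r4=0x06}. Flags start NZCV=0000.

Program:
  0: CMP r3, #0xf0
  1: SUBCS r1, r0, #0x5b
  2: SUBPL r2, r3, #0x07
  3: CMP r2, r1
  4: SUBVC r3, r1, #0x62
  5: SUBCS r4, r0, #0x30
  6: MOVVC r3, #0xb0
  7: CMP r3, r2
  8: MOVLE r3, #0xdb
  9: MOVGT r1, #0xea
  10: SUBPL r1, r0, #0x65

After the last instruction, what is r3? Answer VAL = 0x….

[0] flags=1000 → (cmp)
[1] flags=1000 CS?F → skip
[2] flags=1000 PL?F → skip
[3] flags=0000 → (cmp)
[4] flags=0000 VC?T → r3=0x6a
[5] flags=0000 CS?F → skip
[6] flags=0000 VC?T → r3=0xb0
[7] flags=0011 → (cmp)
[8] flags=0011 LE?T → r3=0xdb
[9] flags=0011 GT?F → skip
[10] flags=0011 PL?T → r1=0x93

VAL = 0xdb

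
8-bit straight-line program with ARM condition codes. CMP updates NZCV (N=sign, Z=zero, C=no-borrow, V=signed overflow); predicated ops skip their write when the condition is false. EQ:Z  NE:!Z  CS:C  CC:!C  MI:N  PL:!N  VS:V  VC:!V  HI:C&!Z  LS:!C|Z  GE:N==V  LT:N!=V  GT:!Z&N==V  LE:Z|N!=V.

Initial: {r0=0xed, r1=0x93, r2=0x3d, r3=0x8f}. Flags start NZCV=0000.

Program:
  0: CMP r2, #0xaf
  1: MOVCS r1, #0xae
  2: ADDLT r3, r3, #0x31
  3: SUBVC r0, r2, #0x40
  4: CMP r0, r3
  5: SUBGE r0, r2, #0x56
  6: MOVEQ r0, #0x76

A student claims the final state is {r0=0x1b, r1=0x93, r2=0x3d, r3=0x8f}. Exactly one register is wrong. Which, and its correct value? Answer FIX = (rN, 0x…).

[0] flags=1001 → (cmp)
[1] flags=1001 CS?F → skip
[2] flags=1001 LT?F → skip
[3] flags=1001 VC?F → skip
[4] flags=0010 → (cmp)
[5] flags=0010 GE?T → r0=0xe7
[6] flags=0010 EQ?F → skip

FIX = (r0, 0xe7)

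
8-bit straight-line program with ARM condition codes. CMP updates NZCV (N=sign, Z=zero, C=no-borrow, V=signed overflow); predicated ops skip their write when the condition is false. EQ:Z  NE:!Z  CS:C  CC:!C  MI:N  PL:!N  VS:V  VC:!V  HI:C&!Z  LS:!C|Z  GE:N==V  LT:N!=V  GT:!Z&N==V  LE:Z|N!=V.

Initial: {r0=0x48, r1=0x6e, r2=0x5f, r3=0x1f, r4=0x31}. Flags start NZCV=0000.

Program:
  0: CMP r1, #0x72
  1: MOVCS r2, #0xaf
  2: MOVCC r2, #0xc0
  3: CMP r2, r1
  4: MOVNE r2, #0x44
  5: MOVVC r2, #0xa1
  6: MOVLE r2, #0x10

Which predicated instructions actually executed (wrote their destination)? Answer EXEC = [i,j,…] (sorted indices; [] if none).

EXEC = [2,4,6]

0: ✓ CMP  NZCV=1000
1: · MOVCS
2: ✓ MOVCC  r2←0xc0
3: ✓ CMP  NZCV=0011
4: ✓ MOVNE  r2←0x44
5: · MOVVC
6: ✓ MOVLE  r2←0x10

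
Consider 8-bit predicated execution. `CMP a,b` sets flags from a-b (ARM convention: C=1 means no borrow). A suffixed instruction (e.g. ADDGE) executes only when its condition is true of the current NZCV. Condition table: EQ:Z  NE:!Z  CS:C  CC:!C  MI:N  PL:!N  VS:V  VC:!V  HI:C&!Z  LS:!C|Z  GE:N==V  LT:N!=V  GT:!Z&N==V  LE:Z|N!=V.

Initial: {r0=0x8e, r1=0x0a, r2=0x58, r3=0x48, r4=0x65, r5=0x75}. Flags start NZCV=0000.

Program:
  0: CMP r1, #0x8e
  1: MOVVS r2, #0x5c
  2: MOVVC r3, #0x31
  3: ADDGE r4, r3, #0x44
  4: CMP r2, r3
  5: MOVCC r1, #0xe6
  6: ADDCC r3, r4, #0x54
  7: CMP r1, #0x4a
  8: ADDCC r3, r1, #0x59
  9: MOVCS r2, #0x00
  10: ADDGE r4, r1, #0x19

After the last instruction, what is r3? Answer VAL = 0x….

[0] flags=0000 → (cmp)
[1] flags=0000 VS?F → skip
[2] flags=0000 VC?T → r3=0x31
[3] flags=0000 GE?T → r4=0x75
[4] flags=0010 → (cmp)
[5] flags=0010 CC?F → skip
[6] flags=0010 CC?F → skip
[7] flags=1000 → (cmp)
[8] flags=1000 CC?T → r3=0x63
[9] flags=1000 CS?F → skip
[10] flags=1000 GE?F → skip

VAL = 0x63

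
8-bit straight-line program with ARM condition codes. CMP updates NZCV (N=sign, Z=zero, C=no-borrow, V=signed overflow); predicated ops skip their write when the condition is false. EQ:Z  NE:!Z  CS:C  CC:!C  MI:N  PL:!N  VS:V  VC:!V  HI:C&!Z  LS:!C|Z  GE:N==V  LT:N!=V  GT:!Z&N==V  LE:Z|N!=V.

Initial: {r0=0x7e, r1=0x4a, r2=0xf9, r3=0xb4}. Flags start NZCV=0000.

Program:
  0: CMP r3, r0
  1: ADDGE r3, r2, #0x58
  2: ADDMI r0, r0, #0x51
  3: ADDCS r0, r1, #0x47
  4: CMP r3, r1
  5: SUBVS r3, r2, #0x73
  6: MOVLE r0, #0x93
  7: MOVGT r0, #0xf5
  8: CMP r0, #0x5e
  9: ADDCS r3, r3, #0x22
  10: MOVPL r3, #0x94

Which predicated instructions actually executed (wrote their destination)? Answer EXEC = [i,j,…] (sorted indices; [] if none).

0: ✓ CMP  NZCV=0011
1: · ADDGE
2: · ADDMI
3: ✓ ADDCS  r0←0x91
4: ✓ CMP  NZCV=0011
5: ✓ SUBVS  r3←0x86
6: ✓ MOVLE  r0←0x93
7: · MOVGT
8: ✓ CMP  NZCV=0011
9: ✓ ADDCS  r3←0xa8
10: ✓ MOVPL  r3←0x94

EXEC = [3,5,6,9,10]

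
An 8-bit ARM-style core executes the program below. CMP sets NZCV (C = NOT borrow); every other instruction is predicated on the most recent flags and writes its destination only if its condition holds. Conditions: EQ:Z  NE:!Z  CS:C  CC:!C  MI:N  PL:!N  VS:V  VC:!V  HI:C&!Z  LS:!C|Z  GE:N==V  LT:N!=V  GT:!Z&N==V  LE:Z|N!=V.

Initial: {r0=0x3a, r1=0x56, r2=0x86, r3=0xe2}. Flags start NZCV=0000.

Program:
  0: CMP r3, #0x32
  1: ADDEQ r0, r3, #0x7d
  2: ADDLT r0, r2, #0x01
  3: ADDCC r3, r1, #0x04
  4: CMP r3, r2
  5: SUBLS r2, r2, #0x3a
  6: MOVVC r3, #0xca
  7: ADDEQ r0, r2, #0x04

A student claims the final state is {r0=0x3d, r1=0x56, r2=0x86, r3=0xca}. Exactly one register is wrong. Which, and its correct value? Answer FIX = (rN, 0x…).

FIX = (r0, 0x87)

0: ✓ CMP  NZCV=1010
1: · ADDEQ
2: ✓ ADDLT  r0←0x87
3: · ADDCC
4: ✓ CMP  NZCV=0010
5: · SUBLS
6: ✓ MOVVC  r3←0xca
7: · ADDEQ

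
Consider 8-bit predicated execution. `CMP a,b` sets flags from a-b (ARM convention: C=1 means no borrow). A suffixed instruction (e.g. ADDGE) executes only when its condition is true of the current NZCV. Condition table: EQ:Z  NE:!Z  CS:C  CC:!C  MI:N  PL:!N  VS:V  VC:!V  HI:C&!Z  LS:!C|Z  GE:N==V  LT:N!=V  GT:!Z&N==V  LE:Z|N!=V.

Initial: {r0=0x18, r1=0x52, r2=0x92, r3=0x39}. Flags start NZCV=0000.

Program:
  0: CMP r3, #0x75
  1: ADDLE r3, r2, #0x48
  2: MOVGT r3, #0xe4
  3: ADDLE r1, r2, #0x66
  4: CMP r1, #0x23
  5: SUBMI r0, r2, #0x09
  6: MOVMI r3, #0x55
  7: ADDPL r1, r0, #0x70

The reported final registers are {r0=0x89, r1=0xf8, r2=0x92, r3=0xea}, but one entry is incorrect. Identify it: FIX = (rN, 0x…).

FIX = (r3, 0x55)

0: ✓ CMP  NZCV=1000
1: ✓ ADDLE  r3←0xda
2: · MOVGT
3: ✓ ADDLE  r1←0xf8
4: ✓ CMP  NZCV=1010
5: ✓ SUBMI  r0←0x89
6: ✓ MOVMI  r3←0x55
7: · ADDPL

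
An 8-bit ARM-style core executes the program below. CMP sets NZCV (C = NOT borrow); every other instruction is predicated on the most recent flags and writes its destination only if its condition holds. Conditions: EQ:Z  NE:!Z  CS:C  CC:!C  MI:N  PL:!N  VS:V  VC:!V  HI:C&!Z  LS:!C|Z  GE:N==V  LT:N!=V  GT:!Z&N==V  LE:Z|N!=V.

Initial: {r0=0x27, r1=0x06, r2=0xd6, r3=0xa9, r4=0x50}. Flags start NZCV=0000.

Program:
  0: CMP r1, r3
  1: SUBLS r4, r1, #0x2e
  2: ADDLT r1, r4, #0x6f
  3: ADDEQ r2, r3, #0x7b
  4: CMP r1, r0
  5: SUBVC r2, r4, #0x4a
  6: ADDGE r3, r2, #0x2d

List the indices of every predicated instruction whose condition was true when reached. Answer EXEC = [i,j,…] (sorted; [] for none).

0: ✓ CMP  NZCV=0000
1: ✓ SUBLS  r4←0xd8
2: · ADDLT
3: · ADDEQ
4: ✓ CMP  NZCV=1000
5: ✓ SUBVC  r2←0x8e
6: · ADDGE

EXEC = [1,5]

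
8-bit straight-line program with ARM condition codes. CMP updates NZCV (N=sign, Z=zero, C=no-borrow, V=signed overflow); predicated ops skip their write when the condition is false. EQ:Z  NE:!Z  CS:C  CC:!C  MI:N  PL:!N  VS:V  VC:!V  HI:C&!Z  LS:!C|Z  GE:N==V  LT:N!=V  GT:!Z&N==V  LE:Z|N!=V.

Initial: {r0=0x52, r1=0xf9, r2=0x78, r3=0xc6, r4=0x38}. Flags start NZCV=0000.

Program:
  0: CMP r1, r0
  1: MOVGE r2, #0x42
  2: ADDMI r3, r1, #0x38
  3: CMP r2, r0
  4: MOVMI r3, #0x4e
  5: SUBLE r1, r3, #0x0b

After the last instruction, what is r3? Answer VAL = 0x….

VAL = 0x31

[0] flags=1010 → (cmp)
[1] flags=1010 GE?F → skip
[2] flags=1010 MI?T → r3=0x31
[3] flags=0010 → (cmp)
[4] flags=0010 MI?F → skip
[5] flags=0010 LE?F → skip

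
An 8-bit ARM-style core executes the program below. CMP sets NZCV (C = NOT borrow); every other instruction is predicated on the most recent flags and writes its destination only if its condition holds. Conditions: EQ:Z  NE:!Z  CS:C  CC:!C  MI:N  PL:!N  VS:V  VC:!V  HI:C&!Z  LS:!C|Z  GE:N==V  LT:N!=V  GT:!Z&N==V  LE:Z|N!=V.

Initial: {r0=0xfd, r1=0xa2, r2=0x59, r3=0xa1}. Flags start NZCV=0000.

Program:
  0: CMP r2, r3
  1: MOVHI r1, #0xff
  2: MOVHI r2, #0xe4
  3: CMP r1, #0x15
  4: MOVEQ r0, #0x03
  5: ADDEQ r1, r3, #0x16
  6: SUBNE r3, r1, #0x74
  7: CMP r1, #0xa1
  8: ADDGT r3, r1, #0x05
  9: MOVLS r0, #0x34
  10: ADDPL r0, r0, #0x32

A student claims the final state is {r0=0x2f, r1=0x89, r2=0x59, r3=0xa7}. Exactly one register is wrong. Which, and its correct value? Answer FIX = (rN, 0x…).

FIX = (r1, 0xa2)

[0] flags=1001 → (cmp)
[1] flags=1001 HI?F → skip
[2] flags=1001 HI?F → skip
[3] flags=1010 → (cmp)
[4] flags=1010 EQ?F → skip
[5] flags=1010 EQ?F → skip
[6] flags=1010 NE?T → r3=0x2e
[7] flags=0010 → (cmp)
[8] flags=0010 GT?T → r3=0xa7
[9] flags=0010 LS?F → skip
[10] flags=0010 PL?T → r0=0x2f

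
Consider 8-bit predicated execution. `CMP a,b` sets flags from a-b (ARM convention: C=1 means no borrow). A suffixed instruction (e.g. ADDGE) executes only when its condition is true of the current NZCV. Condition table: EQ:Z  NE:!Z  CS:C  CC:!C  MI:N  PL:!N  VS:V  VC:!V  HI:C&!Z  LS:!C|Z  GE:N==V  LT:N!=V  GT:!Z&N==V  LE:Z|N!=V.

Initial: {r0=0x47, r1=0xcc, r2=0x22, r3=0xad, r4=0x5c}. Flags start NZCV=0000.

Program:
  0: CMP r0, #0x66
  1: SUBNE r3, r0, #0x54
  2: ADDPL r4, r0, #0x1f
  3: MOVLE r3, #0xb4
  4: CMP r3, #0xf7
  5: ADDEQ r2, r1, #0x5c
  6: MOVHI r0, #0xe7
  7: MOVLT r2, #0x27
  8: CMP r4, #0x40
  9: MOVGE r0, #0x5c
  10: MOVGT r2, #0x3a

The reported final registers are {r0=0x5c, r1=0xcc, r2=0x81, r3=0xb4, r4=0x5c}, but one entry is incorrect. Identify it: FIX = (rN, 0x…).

0: ✓ CMP  NZCV=1000
1: ✓ SUBNE  r3←0xf3
2: · ADDPL
3: ✓ MOVLE  r3←0xb4
4: ✓ CMP  NZCV=1000
5: · ADDEQ
6: · MOVHI
7: ✓ MOVLT  r2←0x27
8: ✓ CMP  NZCV=0010
9: ✓ MOVGE  r0←0x5c
10: ✓ MOVGT  r2←0x3a

FIX = (r2, 0x3a)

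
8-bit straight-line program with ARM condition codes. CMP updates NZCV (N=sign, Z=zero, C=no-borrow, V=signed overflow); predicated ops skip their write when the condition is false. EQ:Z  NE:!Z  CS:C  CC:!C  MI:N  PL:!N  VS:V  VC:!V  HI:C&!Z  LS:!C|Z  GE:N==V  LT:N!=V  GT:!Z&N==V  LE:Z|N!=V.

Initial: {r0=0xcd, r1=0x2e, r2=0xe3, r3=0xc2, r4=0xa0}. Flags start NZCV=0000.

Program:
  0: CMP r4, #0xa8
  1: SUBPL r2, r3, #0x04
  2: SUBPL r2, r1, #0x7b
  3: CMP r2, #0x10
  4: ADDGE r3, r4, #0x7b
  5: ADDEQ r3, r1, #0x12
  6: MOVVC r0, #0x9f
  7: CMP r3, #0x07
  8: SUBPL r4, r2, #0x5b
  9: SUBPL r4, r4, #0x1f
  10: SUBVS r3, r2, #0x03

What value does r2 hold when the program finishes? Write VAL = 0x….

[0] flags=1000 → (cmp)
[1] flags=1000 PL?F → skip
[2] flags=1000 PL?F → skip
[3] flags=1010 → (cmp)
[4] flags=1010 GE?F → skip
[5] flags=1010 EQ?F → skip
[6] flags=1010 VC?T → r0=0x9f
[7] flags=1010 → (cmp)
[8] flags=1010 PL?F → skip
[9] flags=1010 PL?F → skip
[10] flags=1010 VS?F → skip

VAL = 0xe3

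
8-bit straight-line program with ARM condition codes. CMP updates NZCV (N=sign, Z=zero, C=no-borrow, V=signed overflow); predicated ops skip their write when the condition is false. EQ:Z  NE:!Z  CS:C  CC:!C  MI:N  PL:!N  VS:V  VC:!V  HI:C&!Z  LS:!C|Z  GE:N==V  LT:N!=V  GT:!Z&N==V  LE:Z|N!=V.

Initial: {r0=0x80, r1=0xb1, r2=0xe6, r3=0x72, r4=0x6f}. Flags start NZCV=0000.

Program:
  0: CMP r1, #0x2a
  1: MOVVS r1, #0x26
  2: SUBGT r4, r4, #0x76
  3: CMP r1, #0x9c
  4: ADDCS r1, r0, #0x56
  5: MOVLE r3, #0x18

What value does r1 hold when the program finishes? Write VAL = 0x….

[0] flags=1010 → (cmp)
[1] flags=1010 VS?F → skip
[2] flags=1010 GT?F → skip
[3] flags=0010 → (cmp)
[4] flags=0010 CS?T → r1=0xd6
[5] flags=0010 LE?F → skip

VAL = 0xd6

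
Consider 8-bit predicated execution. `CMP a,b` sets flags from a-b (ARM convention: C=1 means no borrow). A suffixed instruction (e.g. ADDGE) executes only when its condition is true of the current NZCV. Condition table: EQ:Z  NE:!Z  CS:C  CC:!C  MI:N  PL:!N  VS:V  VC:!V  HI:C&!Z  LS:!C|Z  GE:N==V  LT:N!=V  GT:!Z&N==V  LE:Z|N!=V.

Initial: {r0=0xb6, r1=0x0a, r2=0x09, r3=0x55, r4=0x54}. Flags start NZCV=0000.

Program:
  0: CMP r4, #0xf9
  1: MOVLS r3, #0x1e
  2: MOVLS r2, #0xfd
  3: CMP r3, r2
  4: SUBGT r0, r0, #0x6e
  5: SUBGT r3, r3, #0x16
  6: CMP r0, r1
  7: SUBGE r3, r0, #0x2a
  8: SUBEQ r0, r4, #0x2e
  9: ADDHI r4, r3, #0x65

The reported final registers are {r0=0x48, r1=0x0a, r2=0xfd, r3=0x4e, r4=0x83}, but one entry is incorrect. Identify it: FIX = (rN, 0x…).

FIX = (r3, 0x1e)

[0] flags=0000 → (cmp)
[1] flags=0000 LS?T → r3=0x1e
[2] flags=0000 LS?T → r2=0xfd
[3] flags=0000 → (cmp)
[4] flags=0000 GT?T → r0=0x48
[5] flags=0000 GT?T → r3=0x08
[6] flags=0010 → (cmp)
[7] flags=0010 GE?T → r3=0x1e
[8] flags=0010 EQ?F → skip
[9] flags=0010 HI?T → r4=0x83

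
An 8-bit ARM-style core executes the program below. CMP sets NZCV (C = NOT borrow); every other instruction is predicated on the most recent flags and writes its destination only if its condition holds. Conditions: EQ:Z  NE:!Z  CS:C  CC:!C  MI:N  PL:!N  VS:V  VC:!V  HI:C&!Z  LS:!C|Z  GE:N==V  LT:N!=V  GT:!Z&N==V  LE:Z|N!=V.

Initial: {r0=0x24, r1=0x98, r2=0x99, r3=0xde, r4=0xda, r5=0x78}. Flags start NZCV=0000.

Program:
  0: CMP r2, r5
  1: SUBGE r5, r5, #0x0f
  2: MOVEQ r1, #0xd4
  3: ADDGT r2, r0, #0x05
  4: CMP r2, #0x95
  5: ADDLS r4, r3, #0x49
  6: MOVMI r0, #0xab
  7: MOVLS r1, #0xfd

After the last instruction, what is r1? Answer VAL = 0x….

[0] flags=0011 → (cmp)
[1] flags=0011 GE?F → skip
[2] flags=0011 EQ?F → skip
[3] flags=0011 GT?F → skip
[4] flags=0010 → (cmp)
[5] flags=0010 LS?F → skip
[6] flags=0010 MI?F → skip
[7] flags=0010 LS?F → skip

VAL = 0x98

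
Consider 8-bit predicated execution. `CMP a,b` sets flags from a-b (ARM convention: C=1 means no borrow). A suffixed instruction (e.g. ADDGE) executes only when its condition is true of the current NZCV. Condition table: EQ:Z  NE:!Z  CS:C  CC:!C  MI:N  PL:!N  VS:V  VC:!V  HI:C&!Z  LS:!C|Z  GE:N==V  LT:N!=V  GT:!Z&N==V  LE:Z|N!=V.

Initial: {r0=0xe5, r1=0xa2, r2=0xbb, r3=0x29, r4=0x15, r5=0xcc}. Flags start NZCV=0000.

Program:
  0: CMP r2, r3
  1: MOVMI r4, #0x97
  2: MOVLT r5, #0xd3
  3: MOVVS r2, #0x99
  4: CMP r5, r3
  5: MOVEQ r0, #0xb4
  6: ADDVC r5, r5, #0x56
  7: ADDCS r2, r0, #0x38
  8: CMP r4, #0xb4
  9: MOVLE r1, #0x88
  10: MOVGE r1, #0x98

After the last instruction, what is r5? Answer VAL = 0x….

VAL = 0x29

[0] flags=1010 → (cmp)
[1] flags=1010 MI?T → r4=0x97
[2] flags=1010 LT?T → r5=0xd3
[3] flags=1010 VS?F → skip
[4] flags=1010 → (cmp)
[5] flags=1010 EQ?F → skip
[6] flags=1010 VC?T → r5=0x29
[7] flags=1010 CS?T → r2=0x1d
[8] flags=1000 → (cmp)
[9] flags=1000 LE?T → r1=0x88
[10] flags=1000 GE?F → skip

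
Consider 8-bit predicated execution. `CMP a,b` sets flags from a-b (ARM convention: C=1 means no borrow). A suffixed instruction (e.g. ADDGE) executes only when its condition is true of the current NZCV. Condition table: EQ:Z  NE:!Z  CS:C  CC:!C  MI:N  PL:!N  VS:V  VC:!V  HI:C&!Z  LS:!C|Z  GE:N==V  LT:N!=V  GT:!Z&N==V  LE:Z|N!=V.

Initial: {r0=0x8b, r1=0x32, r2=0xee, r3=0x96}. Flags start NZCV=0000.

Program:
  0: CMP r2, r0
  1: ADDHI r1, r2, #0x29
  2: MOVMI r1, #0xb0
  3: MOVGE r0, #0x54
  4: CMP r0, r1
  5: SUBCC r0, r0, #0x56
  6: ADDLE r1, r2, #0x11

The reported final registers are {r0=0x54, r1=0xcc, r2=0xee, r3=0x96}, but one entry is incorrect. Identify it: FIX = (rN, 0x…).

[0] flags=0010 → (cmp)
[1] flags=0010 HI?T → r1=0x17
[2] flags=0010 MI?F → skip
[3] flags=0010 GE?T → r0=0x54
[4] flags=0010 → (cmp)
[5] flags=0010 CC?F → skip
[6] flags=0010 LE?F → skip

FIX = (r1, 0x17)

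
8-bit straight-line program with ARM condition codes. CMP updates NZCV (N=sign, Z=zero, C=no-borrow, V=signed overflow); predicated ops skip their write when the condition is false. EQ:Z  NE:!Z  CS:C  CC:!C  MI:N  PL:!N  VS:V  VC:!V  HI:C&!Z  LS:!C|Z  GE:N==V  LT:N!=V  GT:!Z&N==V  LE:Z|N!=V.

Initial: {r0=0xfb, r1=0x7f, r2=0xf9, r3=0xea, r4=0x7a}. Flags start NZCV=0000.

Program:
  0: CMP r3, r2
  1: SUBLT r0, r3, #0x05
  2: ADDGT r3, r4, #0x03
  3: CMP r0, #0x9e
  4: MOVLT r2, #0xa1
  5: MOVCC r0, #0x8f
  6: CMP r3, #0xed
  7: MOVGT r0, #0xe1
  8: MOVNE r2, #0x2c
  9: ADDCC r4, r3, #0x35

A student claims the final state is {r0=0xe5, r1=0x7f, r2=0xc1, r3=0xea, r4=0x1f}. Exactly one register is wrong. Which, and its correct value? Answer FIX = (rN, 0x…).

[0] flags=1000 → (cmp)
[1] flags=1000 LT?T → r0=0xe5
[2] flags=1000 GT?F → skip
[3] flags=0010 → (cmp)
[4] flags=0010 LT?F → skip
[5] flags=0010 CC?F → skip
[6] flags=1000 → (cmp)
[7] flags=1000 GT?F → skip
[8] flags=1000 NE?T → r2=0x2c
[9] flags=1000 CC?T → r4=0x1f

FIX = (r2, 0x2c)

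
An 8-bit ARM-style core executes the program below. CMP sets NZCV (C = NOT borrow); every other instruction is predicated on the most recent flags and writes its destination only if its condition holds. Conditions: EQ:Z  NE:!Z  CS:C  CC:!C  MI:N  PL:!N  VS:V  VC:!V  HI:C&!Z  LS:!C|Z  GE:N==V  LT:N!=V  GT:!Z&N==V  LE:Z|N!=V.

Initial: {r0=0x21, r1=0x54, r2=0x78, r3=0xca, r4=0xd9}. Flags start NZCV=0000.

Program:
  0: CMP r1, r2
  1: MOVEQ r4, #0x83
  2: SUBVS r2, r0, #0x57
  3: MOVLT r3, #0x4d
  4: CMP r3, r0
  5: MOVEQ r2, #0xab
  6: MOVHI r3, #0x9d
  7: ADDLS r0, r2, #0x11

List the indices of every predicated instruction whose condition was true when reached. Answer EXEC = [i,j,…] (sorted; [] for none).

EXEC = [3,6]

0: ✓ CMP  NZCV=1000
1: · MOVEQ
2: · SUBVS
3: ✓ MOVLT  r3←0x4d
4: ✓ CMP  NZCV=0010
5: · MOVEQ
6: ✓ MOVHI  r3←0x9d
7: · ADDLS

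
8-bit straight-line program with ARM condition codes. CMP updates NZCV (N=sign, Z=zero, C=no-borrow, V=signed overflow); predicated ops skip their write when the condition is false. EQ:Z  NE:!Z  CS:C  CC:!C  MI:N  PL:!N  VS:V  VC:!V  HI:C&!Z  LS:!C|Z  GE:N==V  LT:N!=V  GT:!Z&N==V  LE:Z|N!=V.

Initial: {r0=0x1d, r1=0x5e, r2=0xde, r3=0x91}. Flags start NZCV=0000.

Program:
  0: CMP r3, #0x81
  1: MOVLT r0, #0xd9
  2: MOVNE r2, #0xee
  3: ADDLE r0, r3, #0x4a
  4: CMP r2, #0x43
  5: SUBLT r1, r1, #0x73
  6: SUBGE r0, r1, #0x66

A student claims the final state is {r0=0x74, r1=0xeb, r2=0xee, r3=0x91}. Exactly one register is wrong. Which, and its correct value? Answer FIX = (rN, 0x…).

[0] flags=0010 → (cmp)
[1] flags=0010 LT?F → skip
[2] flags=0010 NE?T → r2=0xee
[3] flags=0010 LE?F → skip
[4] flags=1010 → (cmp)
[5] flags=1010 LT?T → r1=0xeb
[6] flags=1010 GE?F → skip

FIX = (r0, 0x1d)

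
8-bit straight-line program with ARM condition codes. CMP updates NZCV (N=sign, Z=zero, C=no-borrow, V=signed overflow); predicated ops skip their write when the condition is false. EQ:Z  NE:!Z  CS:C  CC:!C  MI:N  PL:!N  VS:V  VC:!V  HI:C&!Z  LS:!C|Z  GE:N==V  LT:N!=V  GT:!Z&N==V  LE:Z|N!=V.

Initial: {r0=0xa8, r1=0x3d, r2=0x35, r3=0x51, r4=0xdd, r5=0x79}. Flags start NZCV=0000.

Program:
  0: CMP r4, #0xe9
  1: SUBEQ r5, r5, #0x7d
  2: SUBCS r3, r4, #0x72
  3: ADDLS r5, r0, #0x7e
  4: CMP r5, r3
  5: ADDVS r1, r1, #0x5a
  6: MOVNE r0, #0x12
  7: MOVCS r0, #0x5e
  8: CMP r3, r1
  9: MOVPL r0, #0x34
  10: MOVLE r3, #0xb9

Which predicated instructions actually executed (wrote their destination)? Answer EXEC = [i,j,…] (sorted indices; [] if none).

0: ✓ CMP  NZCV=1000
1: · SUBEQ
2: · SUBCS
3: ✓ ADDLS  r5←0x26
4: ✓ CMP  NZCV=1000
5: · ADDVS
6: ✓ MOVNE  r0←0x12
7: · MOVCS
8: ✓ CMP  NZCV=0010
9: ✓ MOVPL  r0←0x34
10: · MOVLE

EXEC = [3,6,9]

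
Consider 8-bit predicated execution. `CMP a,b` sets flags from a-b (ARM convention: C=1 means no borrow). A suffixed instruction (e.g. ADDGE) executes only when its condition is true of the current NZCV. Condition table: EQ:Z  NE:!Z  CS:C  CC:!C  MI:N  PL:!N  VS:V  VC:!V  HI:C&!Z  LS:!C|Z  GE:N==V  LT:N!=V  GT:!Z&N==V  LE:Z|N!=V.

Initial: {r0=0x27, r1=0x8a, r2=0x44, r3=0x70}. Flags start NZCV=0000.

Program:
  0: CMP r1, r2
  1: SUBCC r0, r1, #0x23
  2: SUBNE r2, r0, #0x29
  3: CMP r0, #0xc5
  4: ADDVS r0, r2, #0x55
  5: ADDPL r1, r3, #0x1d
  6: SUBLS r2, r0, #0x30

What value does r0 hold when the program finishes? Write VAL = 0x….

0: ✓ CMP  NZCV=0011
1: · SUBCC
2: ✓ SUBNE  r2←0xfe
3: ✓ CMP  NZCV=0000
4: · ADDVS
5: ✓ ADDPL  r1←0x8d
6: ✓ SUBLS  r2←0xf7

VAL = 0x27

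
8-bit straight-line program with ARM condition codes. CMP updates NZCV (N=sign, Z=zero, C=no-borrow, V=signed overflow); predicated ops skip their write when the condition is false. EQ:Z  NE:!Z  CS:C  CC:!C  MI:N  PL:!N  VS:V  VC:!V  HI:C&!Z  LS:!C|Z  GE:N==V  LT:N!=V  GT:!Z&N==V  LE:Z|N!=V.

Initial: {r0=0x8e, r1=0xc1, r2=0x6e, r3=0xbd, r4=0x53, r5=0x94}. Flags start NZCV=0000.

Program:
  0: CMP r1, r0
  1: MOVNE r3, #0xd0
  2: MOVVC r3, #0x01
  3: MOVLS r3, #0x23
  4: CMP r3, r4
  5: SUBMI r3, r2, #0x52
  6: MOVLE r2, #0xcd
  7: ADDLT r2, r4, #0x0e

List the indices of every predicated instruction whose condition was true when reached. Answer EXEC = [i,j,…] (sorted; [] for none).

[0] flags=0010 → (cmp)
[1] flags=0010 NE?T → r3=0xd0
[2] flags=0010 VC?T → r3=0x01
[3] flags=0010 LS?F → skip
[4] flags=1000 → (cmp)
[5] flags=1000 MI?T → r3=0x1c
[6] flags=1000 LE?T → r2=0xcd
[7] flags=1000 LT?T → r2=0x61

EXEC = [1,2,5,6,7]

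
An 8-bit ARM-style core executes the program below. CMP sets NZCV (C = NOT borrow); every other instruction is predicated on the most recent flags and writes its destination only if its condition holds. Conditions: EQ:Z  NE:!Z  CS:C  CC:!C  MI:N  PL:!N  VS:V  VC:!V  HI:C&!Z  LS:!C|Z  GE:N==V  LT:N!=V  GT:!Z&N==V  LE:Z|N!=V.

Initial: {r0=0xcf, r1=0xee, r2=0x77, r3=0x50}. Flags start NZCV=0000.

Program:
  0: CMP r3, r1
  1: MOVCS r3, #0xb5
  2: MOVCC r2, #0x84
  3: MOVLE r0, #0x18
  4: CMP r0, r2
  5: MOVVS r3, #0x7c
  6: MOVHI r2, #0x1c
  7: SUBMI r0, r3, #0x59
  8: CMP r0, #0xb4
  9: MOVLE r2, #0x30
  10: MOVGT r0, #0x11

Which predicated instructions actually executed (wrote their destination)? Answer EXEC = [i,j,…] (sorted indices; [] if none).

0: ✓ CMP  NZCV=0000
1: · MOVCS
2: ✓ MOVCC  r2←0x84
3: · MOVLE
4: ✓ CMP  NZCV=0010
5: · MOVVS
6: ✓ MOVHI  r2←0x1c
7: · SUBMI
8: ✓ CMP  NZCV=0010
9: · MOVLE
10: ✓ MOVGT  r0←0x11

EXEC = [2,6,10]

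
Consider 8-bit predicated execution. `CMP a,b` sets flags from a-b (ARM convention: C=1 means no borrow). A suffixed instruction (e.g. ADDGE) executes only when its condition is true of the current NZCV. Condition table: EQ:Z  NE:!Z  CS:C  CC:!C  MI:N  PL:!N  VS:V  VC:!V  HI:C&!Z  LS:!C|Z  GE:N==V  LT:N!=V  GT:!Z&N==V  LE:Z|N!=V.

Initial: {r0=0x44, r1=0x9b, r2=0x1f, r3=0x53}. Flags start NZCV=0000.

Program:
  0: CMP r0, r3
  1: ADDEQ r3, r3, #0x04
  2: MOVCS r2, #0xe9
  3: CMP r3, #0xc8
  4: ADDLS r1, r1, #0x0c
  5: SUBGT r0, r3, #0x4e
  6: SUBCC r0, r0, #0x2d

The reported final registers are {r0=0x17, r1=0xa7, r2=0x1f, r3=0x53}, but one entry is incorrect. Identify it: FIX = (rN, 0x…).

FIX = (r0, 0xd8)

0: ✓ CMP  NZCV=1000
1: · ADDEQ
2: · MOVCS
3: ✓ CMP  NZCV=1001
4: ✓ ADDLS  r1←0xa7
5: ✓ SUBGT  r0←0x05
6: ✓ SUBCC  r0←0xd8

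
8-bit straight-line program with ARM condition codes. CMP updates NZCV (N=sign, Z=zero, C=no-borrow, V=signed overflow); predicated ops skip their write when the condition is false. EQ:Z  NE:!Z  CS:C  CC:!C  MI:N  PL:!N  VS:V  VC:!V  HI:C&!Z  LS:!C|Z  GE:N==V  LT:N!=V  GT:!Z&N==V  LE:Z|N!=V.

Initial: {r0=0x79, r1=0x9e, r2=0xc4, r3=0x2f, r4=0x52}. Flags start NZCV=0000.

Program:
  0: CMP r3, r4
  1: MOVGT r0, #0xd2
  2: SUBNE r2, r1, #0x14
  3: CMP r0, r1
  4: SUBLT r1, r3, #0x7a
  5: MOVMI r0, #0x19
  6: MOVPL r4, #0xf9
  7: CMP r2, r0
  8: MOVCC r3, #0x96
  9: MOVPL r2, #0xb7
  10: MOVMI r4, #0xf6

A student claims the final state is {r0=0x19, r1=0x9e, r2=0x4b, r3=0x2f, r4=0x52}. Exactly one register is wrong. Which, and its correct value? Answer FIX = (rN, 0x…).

0: ✓ CMP  NZCV=1000
1: · MOVGT
2: ✓ SUBNE  r2←0x8a
3: ✓ CMP  NZCV=1001
4: · SUBLT
5: ✓ MOVMI  r0←0x19
6: · MOVPL
7: ✓ CMP  NZCV=0011
8: · MOVCC
9: ✓ MOVPL  r2←0xb7
10: · MOVMI

FIX = (r2, 0xb7)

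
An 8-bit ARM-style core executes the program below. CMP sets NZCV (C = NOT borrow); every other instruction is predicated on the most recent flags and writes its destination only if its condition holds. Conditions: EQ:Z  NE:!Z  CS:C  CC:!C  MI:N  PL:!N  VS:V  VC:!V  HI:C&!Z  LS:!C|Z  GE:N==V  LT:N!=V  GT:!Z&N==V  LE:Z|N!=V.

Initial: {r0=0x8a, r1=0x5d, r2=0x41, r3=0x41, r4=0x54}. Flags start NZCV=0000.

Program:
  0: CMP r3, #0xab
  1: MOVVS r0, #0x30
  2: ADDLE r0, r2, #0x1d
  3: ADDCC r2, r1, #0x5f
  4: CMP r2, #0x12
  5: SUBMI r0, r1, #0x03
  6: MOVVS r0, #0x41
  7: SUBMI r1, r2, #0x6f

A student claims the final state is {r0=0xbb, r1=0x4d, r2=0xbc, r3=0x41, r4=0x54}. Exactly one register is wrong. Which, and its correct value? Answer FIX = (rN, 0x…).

[0] flags=1001 → (cmp)
[1] flags=1001 VS?T → r0=0x30
[2] flags=1001 LE?F → skip
[3] flags=1001 CC?T → r2=0xbc
[4] flags=1010 → (cmp)
[5] flags=1010 MI?T → r0=0x5a
[6] flags=1010 VS?F → skip
[7] flags=1010 MI?T → r1=0x4d

FIX = (r0, 0x5a)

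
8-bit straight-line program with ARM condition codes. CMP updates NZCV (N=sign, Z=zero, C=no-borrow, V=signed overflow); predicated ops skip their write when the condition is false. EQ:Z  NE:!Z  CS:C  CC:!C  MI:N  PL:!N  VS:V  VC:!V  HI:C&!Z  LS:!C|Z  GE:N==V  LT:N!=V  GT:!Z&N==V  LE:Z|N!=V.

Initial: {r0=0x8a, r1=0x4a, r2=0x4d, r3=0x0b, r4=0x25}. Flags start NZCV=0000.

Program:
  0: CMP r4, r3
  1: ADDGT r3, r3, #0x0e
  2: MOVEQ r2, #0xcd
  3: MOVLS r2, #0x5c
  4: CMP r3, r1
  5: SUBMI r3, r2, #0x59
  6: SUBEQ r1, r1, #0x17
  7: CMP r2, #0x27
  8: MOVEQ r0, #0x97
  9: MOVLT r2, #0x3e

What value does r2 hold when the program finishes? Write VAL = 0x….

VAL = 0x4d

[0] flags=0010 → (cmp)
[1] flags=0010 GT?T → r3=0x19
[2] flags=0010 EQ?F → skip
[3] flags=0010 LS?F → skip
[4] flags=1000 → (cmp)
[5] flags=1000 MI?T → r3=0xf4
[6] flags=1000 EQ?F → skip
[7] flags=0010 → (cmp)
[8] flags=0010 EQ?F → skip
[9] flags=0010 LT?F → skip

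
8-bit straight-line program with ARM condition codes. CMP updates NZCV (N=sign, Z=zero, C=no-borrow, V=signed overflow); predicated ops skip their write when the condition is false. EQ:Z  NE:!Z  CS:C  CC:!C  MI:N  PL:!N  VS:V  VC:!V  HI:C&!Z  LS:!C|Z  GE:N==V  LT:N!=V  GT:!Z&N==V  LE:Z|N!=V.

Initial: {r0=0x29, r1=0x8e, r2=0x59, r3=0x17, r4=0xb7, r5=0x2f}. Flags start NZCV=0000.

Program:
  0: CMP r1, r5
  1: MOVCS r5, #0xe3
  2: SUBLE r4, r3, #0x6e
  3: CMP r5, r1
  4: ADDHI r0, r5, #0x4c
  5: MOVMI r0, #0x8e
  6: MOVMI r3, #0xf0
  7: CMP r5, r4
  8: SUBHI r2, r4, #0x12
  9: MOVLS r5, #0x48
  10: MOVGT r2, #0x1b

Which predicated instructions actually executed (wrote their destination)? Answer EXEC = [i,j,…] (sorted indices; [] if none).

0: ✓ CMP  NZCV=0011
1: ✓ MOVCS  r5←0xe3
2: ✓ SUBLE  r4←0xa9
3: ✓ CMP  NZCV=0010
4: ✓ ADDHI  r0←0x2f
5: · MOVMI
6: · MOVMI
7: ✓ CMP  NZCV=0010
8: ✓ SUBHI  r2←0x97
9: · MOVLS
10: ✓ MOVGT  r2←0x1b

EXEC = [1,2,4,8,10]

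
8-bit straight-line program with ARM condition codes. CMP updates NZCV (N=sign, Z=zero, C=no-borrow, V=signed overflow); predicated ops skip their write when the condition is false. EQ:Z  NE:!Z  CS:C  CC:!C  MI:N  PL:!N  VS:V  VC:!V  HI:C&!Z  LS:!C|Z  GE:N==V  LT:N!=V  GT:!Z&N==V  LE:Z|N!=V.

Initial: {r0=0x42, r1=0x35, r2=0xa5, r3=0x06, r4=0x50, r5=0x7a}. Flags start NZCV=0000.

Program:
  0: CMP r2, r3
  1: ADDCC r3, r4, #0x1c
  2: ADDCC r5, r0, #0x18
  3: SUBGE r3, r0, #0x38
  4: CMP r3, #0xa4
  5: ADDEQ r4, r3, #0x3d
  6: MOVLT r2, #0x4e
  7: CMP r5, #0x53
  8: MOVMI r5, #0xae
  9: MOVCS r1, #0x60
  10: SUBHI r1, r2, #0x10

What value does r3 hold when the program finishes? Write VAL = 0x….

0: ✓ CMP  NZCV=1010
1: · ADDCC
2: · ADDCC
3: · SUBGE
4: ✓ CMP  NZCV=0000
5: · ADDEQ
6: · MOVLT
7: ✓ CMP  NZCV=0010
8: · MOVMI
9: ✓ MOVCS  r1←0x60
10: ✓ SUBHI  r1←0x95

VAL = 0x06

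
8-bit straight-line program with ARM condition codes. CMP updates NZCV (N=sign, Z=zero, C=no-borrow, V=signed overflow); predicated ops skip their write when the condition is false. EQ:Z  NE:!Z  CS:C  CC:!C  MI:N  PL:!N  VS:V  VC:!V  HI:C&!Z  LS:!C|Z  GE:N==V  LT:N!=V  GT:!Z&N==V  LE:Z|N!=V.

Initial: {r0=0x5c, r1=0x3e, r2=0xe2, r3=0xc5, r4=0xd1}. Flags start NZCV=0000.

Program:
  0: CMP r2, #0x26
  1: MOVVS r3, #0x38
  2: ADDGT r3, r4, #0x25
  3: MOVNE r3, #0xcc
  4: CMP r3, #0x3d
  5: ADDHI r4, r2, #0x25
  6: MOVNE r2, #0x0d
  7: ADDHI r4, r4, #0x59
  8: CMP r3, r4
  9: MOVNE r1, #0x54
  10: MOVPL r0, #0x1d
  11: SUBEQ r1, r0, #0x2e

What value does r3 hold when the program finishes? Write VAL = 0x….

0: ✓ CMP  NZCV=1010
1: · MOVVS
2: · ADDGT
3: ✓ MOVNE  r3←0xcc
4: ✓ CMP  NZCV=1010
5: ✓ ADDHI  r4←0x07
6: ✓ MOVNE  r2←0x0d
7: ✓ ADDHI  r4←0x60
8: ✓ CMP  NZCV=0011
9: ✓ MOVNE  r1←0x54
10: ✓ MOVPL  r0←0x1d
11: · SUBEQ

VAL = 0xcc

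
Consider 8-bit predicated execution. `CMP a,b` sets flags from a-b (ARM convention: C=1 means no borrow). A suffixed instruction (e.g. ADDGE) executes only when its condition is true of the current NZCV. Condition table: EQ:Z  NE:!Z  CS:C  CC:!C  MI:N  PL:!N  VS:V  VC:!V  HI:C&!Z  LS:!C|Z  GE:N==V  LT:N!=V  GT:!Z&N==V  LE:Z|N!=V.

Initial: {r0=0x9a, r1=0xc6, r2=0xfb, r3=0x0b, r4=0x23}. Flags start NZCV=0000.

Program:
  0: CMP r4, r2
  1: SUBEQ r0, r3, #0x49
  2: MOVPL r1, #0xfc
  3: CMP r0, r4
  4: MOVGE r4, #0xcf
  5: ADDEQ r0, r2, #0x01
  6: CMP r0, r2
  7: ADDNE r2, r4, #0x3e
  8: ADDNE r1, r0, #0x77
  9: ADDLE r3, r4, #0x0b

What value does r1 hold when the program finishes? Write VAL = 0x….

VAL = 0x11

[0] flags=0000 → (cmp)
[1] flags=0000 EQ?F → skip
[2] flags=0000 PL?T → r1=0xfc
[3] flags=0011 → (cmp)
[4] flags=0011 GE?F → skip
[5] flags=0011 EQ?F → skip
[6] flags=1000 → (cmp)
[7] flags=1000 NE?T → r2=0x61
[8] flags=1000 NE?T → r1=0x11
[9] flags=1000 LE?T → r3=0x2e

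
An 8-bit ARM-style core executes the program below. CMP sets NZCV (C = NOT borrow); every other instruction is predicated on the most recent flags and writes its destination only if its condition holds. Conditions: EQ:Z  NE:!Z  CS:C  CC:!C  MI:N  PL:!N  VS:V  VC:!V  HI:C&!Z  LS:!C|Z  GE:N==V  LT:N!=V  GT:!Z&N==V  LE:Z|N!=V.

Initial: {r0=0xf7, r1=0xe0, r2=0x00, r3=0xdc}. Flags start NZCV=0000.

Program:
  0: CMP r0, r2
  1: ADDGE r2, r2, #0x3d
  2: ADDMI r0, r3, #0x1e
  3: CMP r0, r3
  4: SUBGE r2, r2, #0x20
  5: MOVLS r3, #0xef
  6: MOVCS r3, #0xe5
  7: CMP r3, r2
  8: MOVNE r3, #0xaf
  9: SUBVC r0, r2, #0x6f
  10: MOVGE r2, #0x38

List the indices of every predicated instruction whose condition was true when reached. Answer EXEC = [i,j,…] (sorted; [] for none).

0: ✓ CMP  NZCV=1010
1: · ADDGE
2: ✓ ADDMI  r0←0xfa
3: ✓ CMP  NZCV=0010
4: ✓ SUBGE  r2←0xe0
5: · MOVLS
6: ✓ MOVCS  r3←0xe5
7: ✓ CMP  NZCV=0010
8: ✓ MOVNE  r3←0xaf
9: ✓ SUBVC  r0←0x71
10: ✓ MOVGE  r2←0x38

EXEC = [2,4,6,8,9,10]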